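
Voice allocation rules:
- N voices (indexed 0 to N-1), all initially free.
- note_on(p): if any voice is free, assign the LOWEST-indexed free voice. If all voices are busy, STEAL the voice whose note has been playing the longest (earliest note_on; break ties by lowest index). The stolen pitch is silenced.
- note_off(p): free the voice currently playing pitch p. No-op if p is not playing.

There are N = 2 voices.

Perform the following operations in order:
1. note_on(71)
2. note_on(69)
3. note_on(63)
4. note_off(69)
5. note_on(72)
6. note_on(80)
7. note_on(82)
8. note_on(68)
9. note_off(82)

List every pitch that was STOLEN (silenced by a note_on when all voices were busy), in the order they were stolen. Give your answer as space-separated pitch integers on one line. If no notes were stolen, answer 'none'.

Op 1: note_on(71): voice 0 is free -> assigned | voices=[71 -]
Op 2: note_on(69): voice 1 is free -> assigned | voices=[71 69]
Op 3: note_on(63): all voices busy, STEAL voice 0 (pitch 71, oldest) -> assign | voices=[63 69]
Op 4: note_off(69): free voice 1 | voices=[63 -]
Op 5: note_on(72): voice 1 is free -> assigned | voices=[63 72]
Op 6: note_on(80): all voices busy, STEAL voice 0 (pitch 63, oldest) -> assign | voices=[80 72]
Op 7: note_on(82): all voices busy, STEAL voice 1 (pitch 72, oldest) -> assign | voices=[80 82]
Op 8: note_on(68): all voices busy, STEAL voice 0 (pitch 80, oldest) -> assign | voices=[68 82]
Op 9: note_off(82): free voice 1 | voices=[68 -]

Answer: 71 63 72 80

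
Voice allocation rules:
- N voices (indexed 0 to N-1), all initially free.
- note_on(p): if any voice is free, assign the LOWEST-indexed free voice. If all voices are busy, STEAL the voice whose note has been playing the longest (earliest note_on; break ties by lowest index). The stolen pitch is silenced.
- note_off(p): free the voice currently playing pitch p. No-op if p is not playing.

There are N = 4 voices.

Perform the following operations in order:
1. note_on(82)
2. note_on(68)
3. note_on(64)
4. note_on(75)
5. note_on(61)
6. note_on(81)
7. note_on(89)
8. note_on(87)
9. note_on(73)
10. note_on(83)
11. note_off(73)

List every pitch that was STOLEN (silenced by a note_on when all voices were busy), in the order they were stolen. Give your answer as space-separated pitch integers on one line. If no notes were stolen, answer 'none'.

Answer: 82 68 64 75 61 81

Derivation:
Op 1: note_on(82): voice 0 is free -> assigned | voices=[82 - - -]
Op 2: note_on(68): voice 1 is free -> assigned | voices=[82 68 - -]
Op 3: note_on(64): voice 2 is free -> assigned | voices=[82 68 64 -]
Op 4: note_on(75): voice 3 is free -> assigned | voices=[82 68 64 75]
Op 5: note_on(61): all voices busy, STEAL voice 0 (pitch 82, oldest) -> assign | voices=[61 68 64 75]
Op 6: note_on(81): all voices busy, STEAL voice 1 (pitch 68, oldest) -> assign | voices=[61 81 64 75]
Op 7: note_on(89): all voices busy, STEAL voice 2 (pitch 64, oldest) -> assign | voices=[61 81 89 75]
Op 8: note_on(87): all voices busy, STEAL voice 3 (pitch 75, oldest) -> assign | voices=[61 81 89 87]
Op 9: note_on(73): all voices busy, STEAL voice 0 (pitch 61, oldest) -> assign | voices=[73 81 89 87]
Op 10: note_on(83): all voices busy, STEAL voice 1 (pitch 81, oldest) -> assign | voices=[73 83 89 87]
Op 11: note_off(73): free voice 0 | voices=[- 83 89 87]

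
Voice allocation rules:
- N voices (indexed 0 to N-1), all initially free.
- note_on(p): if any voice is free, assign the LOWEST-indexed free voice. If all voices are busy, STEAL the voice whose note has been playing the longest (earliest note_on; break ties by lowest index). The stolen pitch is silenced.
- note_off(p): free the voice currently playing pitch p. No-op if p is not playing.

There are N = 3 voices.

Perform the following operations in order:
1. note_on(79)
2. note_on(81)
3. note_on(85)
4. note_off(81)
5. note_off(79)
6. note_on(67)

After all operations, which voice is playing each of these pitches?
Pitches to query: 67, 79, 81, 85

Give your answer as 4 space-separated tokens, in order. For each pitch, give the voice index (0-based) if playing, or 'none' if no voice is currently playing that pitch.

Op 1: note_on(79): voice 0 is free -> assigned | voices=[79 - -]
Op 2: note_on(81): voice 1 is free -> assigned | voices=[79 81 -]
Op 3: note_on(85): voice 2 is free -> assigned | voices=[79 81 85]
Op 4: note_off(81): free voice 1 | voices=[79 - 85]
Op 5: note_off(79): free voice 0 | voices=[- - 85]
Op 6: note_on(67): voice 0 is free -> assigned | voices=[67 - 85]

Answer: 0 none none 2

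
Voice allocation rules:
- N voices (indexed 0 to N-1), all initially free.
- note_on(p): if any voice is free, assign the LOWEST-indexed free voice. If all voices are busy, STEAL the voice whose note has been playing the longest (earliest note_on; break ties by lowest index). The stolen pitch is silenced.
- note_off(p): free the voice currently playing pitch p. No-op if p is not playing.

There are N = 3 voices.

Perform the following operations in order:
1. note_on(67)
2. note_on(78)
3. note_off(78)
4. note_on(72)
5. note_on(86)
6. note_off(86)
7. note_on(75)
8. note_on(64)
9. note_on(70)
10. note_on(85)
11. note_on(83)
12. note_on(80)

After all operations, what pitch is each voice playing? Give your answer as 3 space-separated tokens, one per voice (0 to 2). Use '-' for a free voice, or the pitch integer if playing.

Answer: 83 80 85

Derivation:
Op 1: note_on(67): voice 0 is free -> assigned | voices=[67 - -]
Op 2: note_on(78): voice 1 is free -> assigned | voices=[67 78 -]
Op 3: note_off(78): free voice 1 | voices=[67 - -]
Op 4: note_on(72): voice 1 is free -> assigned | voices=[67 72 -]
Op 5: note_on(86): voice 2 is free -> assigned | voices=[67 72 86]
Op 6: note_off(86): free voice 2 | voices=[67 72 -]
Op 7: note_on(75): voice 2 is free -> assigned | voices=[67 72 75]
Op 8: note_on(64): all voices busy, STEAL voice 0 (pitch 67, oldest) -> assign | voices=[64 72 75]
Op 9: note_on(70): all voices busy, STEAL voice 1 (pitch 72, oldest) -> assign | voices=[64 70 75]
Op 10: note_on(85): all voices busy, STEAL voice 2 (pitch 75, oldest) -> assign | voices=[64 70 85]
Op 11: note_on(83): all voices busy, STEAL voice 0 (pitch 64, oldest) -> assign | voices=[83 70 85]
Op 12: note_on(80): all voices busy, STEAL voice 1 (pitch 70, oldest) -> assign | voices=[83 80 85]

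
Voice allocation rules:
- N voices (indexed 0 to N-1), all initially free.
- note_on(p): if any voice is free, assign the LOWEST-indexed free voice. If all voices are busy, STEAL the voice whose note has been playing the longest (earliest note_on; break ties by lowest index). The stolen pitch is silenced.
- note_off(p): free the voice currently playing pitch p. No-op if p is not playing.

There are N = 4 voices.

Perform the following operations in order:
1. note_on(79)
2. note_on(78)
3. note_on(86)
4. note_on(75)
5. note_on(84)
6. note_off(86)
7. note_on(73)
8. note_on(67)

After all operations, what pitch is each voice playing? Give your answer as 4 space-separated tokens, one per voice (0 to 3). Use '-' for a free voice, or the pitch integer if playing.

Answer: 84 67 73 75

Derivation:
Op 1: note_on(79): voice 0 is free -> assigned | voices=[79 - - -]
Op 2: note_on(78): voice 1 is free -> assigned | voices=[79 78 - -]
Op 3: note_on(86): voice 2 is free -> assigned | voices=[79 78 86 -]
Op 4: note_on(75): voice 3 is free -> assigned | voices=[79 78 86 75]
Op 5: note_on(84): all voices busy, STEAL voice 0 (pitch 79, oldest) -> assign | voices=[84 78 86 75]
Op 6: note_off(86): free voice 2 | voices=[84 78 - 75]
Op 7: note_on(73): voice 2 is free -> assigned | voices=[84 78 73 75]
Op 8: note_on(67): all voices busy, STEAL voice 1 (pitch 78, oldest) -> assign | voices=[84 67 73 75]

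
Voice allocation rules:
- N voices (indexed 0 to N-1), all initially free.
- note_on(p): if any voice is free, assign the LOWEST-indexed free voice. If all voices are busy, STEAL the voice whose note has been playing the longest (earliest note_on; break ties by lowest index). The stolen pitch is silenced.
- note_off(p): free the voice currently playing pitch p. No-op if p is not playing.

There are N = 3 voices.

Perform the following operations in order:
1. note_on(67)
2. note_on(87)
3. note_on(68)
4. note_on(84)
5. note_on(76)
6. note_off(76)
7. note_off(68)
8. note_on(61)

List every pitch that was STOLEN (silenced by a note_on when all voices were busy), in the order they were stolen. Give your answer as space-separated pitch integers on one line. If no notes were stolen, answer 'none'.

Op 1: note_on(67): voice 0 is free -> assigned | voices=[67 - -]
Op 2: note_on(87): voice 1 is free -> assigned | voices=[67 87 -]
Op 3: note_on(68): voice 2 is free -> assigned | voices=[67 87 68]
Op 4: note_on(84): all voices busy, STEAL voice 0 (pitch 67, oldest) -> assign | voices=[84 87 68]
Op 5: note_on(76): all voices busy, STEAL voice 1 (pitch 87, oldest) -> assign | voices=[84 76 68]
Op 6: note_off(76): free voice 1 | voices=[84 - 68]
Op 7: note_off(68): free voice 2 | voices=[84 - -]
Op 8: note_on(61): voice 1 is free -> assigned | voices=[84 61 -]

Answer: 67 87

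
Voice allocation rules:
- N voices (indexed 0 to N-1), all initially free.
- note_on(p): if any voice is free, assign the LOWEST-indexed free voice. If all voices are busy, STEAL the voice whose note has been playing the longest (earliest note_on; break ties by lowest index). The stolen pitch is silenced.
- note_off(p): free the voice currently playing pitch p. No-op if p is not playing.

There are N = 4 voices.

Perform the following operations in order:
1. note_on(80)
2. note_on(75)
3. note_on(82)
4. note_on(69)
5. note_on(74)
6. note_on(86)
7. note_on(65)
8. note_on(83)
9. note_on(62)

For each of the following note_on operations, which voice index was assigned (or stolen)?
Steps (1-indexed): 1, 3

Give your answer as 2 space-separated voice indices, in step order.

Op 1: note_on(80): voice 0 is free -> assigned | voices=[80 - - -]
Op 2: note_on(75): voice 1 is free -> assigned | voices=[80 75 - -]
Op 3: note_on(82): voice 2 is free -> assigned | voices=[80 75 82 -]
Op 4: note_on(69): voice 3 is free -> assigned | voices=[80 75 82 69]
Op 5: note_on(74): all voices busy, STEAL voice 0 (pitch 80, oldest) -> assign | voices=[74 75 82 69]
Op 6: note_on(86): all voices busy, STEAL voice 1 (pitch 75, oldest) -> assign | voices=[74 86 82 69]
Op 7: note_on(65): all voices busy, STEAL voice 2 (pitch 82, oldest) -> assign | voices=[74 86 65 69]
Op 8: note_on(83): all voices busy, STEAL voice 3 (pitch 69, oldest) -> assign | voices=[74 86 65 83]
Op 9: note_on(62): all voices busy, STEAL voice 0 (pitch 74, oldest) -> assign | voices=[62 86 65 83]

Answer: 0 2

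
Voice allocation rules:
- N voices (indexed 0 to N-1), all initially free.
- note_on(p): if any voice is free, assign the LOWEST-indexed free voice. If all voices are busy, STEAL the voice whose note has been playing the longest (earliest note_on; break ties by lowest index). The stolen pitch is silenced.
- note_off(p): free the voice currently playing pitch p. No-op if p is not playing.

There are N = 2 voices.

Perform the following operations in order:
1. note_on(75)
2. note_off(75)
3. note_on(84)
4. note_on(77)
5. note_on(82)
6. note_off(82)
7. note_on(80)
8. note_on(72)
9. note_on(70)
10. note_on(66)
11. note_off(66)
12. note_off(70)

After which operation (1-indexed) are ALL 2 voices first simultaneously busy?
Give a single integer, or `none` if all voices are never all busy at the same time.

Answer: 4

Derivation:
Op 1: note_on(75): voice 0 is free -> assigned | voices=[75 -]
Op 2: note_off(75): free voice 0 | voices=[- -]
Op 3: note_on(84): voice 0 is free -> assigned | voices=[84 -]
Op 4: note_on(77): voice 1 is free -> assigned | voices=[84 77]
Op 5: note_on(82): all voices busy, STEAL voice 0 (pitch 84, oldest) -> assign | voices=[82 77]
Op 6: note_off(82): free voice 0 | voices=[- 77]
Op 7: note_on(80): voice 0 is free -> assigned | voices=[80 77]
Op 8: note_on(72): all voices busy, STEAL voice 1 (pitch 77, oldest) -> assign | voices=[80 72]
Op 9: note_on(70): all voices busy, STEAL voice 0 (pitch 80, oldest) -> assign | voices=[70 72]
Op 10: note_on(66): all voices busy, STEAL voice 1 (pitch 72, oldest) -> assign | voices=[70 66]
Op 11: note_off(66): free voice 1 | voices=[70 -]
Op 12: note_off(70): free voice 0 | voices=[- -]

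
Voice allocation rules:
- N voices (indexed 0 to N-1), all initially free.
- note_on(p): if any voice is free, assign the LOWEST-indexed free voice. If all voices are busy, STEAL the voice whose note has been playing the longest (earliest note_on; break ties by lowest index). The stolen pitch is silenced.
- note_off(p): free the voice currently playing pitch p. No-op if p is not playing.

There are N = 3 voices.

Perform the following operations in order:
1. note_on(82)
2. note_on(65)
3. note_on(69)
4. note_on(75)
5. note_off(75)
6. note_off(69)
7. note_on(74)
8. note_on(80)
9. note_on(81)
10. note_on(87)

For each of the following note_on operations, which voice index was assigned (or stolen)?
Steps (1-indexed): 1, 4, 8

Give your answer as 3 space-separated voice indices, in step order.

Answer: 0 0 2

Derivation:
Op 1: note_on(82): voice 0 is free -> assigned | voices=[82 - -]
Op 2: note_on(65): voice 1 is free -> assigned | voices=[82 65 -]
Op 3: note_on(69): voice 2 is free -> assigned | voices=[82 65 69]
Op 4: note_on(75): all voices busy, STEAL voice 0 (pitch 82, oldest) -> assign | voices=[75 65 69]
Op 5: note_off(75): free voice 0 | voices=[- 65 69]
Op 6: note_off(69): free voice 2 | voices=[- 65 -]
Op 7: note_on(74): voice 0 is free -> assigned | voices=[74 65 -]
Op 8: note_on(80): voice 2 is free -> assigned | voices=[74 65 80]
Op 9: note_on(81): all voices busy, STEAL voice 1 (pitch 65, oldest) -> assign | voices=[74 81 80]
Op 10: note_on(87): all voices busy, STEAL voice 0 (pitch 74, oldest) -> assign | voices=[87 81 80]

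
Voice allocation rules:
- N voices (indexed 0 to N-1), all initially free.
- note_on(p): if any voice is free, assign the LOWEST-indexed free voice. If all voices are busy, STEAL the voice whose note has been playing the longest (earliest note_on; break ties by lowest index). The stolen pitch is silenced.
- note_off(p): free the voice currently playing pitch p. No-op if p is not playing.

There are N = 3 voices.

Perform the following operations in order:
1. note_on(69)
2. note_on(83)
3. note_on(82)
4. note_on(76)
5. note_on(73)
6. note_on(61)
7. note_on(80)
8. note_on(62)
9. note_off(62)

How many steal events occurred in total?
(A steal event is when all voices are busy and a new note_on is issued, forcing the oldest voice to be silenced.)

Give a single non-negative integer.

Op 1: note_on(69): voice 0 is free -> assigned | voices=[69 - -]
Op 2: note_on(83): voice 1 is free -> assigned | voices=[69 83 -]
Op 3: note_on(82): voice 2 is free -> assigned | voices=[69 83 82]
Op 4: note_on(76): all voices busy, STEAL voice 0 (pitch 69, oldest) -> assign | voices=[76 83 82]
Op 5: note_on(73): all voices busy, STEAL voice 1 (pitch 83, oldest) -> assign | voices=[76 73 82]
Op 6: note_on(61): all voices busy, STEAL voice 2 (pitch 82, oldest) -> assign | voices=[76 73 61]
Op 7: note_on(80): all voices busy, STEAL voice 0 (pitch 76, oldest) -> assign | voices=[80 73 61]
Op 8: note_on(62): all voices busy, STEAL voice 1 (pitch 73, oldest) -> assign | voices=[80 62 61]
Op 9: note_off(62): free voice 1 | voices=[80 - 61]

Answer: 5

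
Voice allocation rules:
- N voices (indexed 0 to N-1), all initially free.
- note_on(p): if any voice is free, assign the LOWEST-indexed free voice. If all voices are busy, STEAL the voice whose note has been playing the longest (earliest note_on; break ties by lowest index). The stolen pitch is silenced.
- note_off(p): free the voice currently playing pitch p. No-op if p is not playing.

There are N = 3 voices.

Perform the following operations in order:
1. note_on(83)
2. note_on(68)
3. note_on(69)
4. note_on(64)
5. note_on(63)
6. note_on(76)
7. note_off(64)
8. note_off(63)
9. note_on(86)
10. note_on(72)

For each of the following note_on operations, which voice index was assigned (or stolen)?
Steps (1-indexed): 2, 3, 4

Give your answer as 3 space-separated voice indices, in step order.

Answer: 1 2 0

Derivation:
Op 1: note_on(83): voice 0 is free -> assigned | voices=[83 - -]
Op 2: note_on(68): voice 1 is free -> assigned | voices=[83 68 -]
Op 3: note_on(69): voice 2 is free -> assigned | voices=[83 68 69]
Op 4: note_on(64): all voices busy, STEAL voice 0 (pitch 83, oldest) -> assign | voices=[64 68 69]
Op 5: note_on(63): all voices busy, STEAL voice 1 (pitch 68, oldest) -> assign | voices=[64 63 69]
Op 6: note_on(76): all voices busy, STEAL voice 2 (pitch 69, oldest) -> assign | voices=[64 63 76]
Op 7: note_off(64): free voice 0 | voices=[- 63 76]
Op 8: note_off(63): free voice 1 | voices=[- - 76]
Op 9: note_on(86): voice 0 is free -> assigned | voices=[86 - 76]
Op 10: note_on(72): voice 1 is free -> assigned | voices=[86 72 76]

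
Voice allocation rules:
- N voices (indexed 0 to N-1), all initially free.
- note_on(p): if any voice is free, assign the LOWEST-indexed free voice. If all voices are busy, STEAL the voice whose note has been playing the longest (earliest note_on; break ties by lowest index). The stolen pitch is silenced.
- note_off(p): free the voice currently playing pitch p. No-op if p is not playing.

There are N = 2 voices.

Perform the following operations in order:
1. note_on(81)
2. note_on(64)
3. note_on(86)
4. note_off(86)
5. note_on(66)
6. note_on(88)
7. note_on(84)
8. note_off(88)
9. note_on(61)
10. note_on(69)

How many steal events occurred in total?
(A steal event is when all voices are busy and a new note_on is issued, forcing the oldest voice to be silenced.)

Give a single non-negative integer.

Op 1: note_on(81): voice 0 is free -> assigned | voices=[81 -]
Op 2: note_on(64): voice 1 is free -> assigned | voices=[81 64]
Op 3: note_on(86): all voices busy, STEAL voice 0 (pitch 81, oldest) -> assign | voices=[86 64]
Op 4: note_off(86): free voice 0 | voices=[- 64]
Op 5: note_on(66): voice 0 is free -> assigned | voices=[66 64]
Op 6: note_on(88): all voices busy, STEAL voice 1 (pitch 64, oldest) -> assign | voices=[66 88]
Op 7: note_on(84): all voices busy, STEAL voice 0 (pitch 66, oldest) -> assign | voices=[84 88]
Op 8: note_off(88): free voice 1 | voices=[84 -]
Op 9: note_on(61): voice 1 is free -> assigned | voices=[84 61]
Op 10: note_on(69): all voices busy, STEAL voice 0 (pitch 84, oldest) -> assign | voices=[69 61]

Answer: 4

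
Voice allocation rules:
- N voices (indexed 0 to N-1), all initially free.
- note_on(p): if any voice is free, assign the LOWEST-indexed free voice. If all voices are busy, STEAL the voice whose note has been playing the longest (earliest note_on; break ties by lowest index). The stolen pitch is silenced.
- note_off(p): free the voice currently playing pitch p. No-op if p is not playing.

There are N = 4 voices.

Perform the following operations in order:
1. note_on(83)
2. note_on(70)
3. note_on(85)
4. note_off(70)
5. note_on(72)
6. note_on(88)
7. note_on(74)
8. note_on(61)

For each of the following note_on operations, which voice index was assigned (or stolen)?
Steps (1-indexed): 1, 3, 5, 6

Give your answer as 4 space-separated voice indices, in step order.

Op 1: note_on(83): voice 0 is free -> assigned | voices=[83 - - -]
Op 2: note_on(70): voice 1 is free -> assigned | voices=[83 70 - -]
Op 3: note_on(85): voice 2 is free -> assigned | voices=[83 70 85 -]
Op 4: note_off(70): free voice 1 | voices=[83 - 85 -]
Op 5: note_on(72): voice 1 is free -> assigned | voices=[83 72 85 -]
Op 6: note_on(88): voice 3 is free -> assigned | voices=[83 72 85 88]
Op 7: note_on(74): all voices busy, STEAL voice 0 (pitch 83, oldest) -> assign | voices=[74 72 85 88]
Op 8: note_on(61): all voices busy, STEAL voice 2 (pitch 85, oldest) -> assign | voices=[74 72 61 88]

Answer: 0 2 1 3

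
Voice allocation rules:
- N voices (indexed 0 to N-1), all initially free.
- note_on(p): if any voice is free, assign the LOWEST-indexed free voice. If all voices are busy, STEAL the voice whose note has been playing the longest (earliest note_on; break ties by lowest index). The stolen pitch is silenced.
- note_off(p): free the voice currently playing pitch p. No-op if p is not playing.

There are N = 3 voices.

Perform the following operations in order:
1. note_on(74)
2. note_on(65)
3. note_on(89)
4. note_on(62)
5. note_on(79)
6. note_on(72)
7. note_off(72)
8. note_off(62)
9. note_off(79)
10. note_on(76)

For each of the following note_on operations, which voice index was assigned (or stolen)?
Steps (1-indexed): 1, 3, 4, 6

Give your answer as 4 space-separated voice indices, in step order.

Op 1: note_on(74): voice 0 is free -> assigned | voices=[74 - -]
Op 2: note_on(65): voice 1 is free -> assigned | voices=[74 65 -]
Op 3: note_on(89): voice 2 is free -> assigned | voices=[74 65 89]
Op 4: note_on(62): all voices busy, STEAL voice 0 (pitch 74, oldest) -> assign | voices=[62 65 89]
Op 5: note_on(79): all voices busy, STEAL voice 1 (pitch 65, oldest) -> assign | voices=[62 79 89]
Op 6: note_on(72): all voices busy, STEAL voice 2 (pitch 89, oldest) -> assign | voices=[62 79 72]
Op 7: note_off(72): free voice 2 | voices=[62 79 -]
Op 8: note_off(62): free voice 0 | voices=[- 79 -]
Op 9: note_off(79): free voice 1 | voices=[- - -]
Op 10: note_on(76): voice 0 is free -> assigned | voices=[76 - -]

Answer: 0 2 0 2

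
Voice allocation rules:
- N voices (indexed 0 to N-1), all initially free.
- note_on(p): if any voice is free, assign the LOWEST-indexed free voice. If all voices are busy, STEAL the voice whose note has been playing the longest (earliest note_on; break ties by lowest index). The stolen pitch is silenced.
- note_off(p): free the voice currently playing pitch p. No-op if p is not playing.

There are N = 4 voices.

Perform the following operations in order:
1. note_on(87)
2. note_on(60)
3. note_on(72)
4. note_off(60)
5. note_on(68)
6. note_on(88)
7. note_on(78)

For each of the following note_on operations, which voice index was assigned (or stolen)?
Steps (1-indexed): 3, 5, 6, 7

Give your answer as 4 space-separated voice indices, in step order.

Op 1: note_on(87): voice 0 is free -> assigned | voices=[87 - - -]
Op 2: note_on(60): voice 1 is free -> assigned | voices=[87 60 - -]
Op 3: note_on(72): voice 2 is free -> assigned | voices=[87 60 72 -]
Op 4: note_off(60): free voice 1 | voices=[87 - 72 -]
Op 5: note_on(68): voice 1 is free -> assigned | voices=[87 68 72 -]
Op 6: note_on(88): voice 3 is free -> assigned | voices=[87 68 72 88]
Op 7: note_on(78): all voices busy, STEAL voice 0 (pitch 87, oldest) -> assign | voices=[78 68 72 88]

Answer: 2 1 3 0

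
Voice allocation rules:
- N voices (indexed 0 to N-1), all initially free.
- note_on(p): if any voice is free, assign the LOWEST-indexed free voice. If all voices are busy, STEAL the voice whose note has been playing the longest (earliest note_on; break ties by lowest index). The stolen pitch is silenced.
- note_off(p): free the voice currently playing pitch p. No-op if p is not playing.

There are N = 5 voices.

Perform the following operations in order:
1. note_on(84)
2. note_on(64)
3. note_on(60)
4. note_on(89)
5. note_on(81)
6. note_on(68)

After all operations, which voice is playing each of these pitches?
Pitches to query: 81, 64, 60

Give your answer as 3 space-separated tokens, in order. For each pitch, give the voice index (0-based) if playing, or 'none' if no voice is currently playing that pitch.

Op 1: note_on(84): voice 0 is free -> assigned | voices=[84 - - - -]
Op 2: note_on(64): voice 1 is free -> assigned | voices=[84 64 - - -]
Op 3: note_on(60): voice 2 is free -> assigned | voices=[84 64 60 - -]
Op 4: note_on(89): voice 3 is free -> assigned | voices=[84 64 60 89 -]
Op 5: note_on(81): voice 4 is free -> assigned | voices=[84 64 60 89 81]
Op 6: note_on(68): all voices busy, STEAL voice 0 (pitch 84, oldest) -> assign | voices=[68 64 60 89 81]

Answer: 4 1 2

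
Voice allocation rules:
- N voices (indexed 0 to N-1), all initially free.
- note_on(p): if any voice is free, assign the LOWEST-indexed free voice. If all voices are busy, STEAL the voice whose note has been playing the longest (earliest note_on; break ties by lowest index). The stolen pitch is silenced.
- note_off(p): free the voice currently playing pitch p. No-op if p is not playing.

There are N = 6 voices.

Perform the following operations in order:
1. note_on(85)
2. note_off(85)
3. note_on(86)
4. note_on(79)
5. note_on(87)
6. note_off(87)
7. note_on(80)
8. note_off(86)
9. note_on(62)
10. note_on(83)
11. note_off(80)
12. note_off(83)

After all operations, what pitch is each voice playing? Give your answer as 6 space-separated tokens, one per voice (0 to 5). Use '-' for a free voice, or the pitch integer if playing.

Answer: 62 79 - - - -

Derivation:
Op 1: note_on(85): voice 0 is free -> assigned | voices=[85 - - - - -]
Op 2: note_off(85): free voice 0 | voices=[- - - - - -]
Op 3: note_on(86): voice 0 is free -> assigned | voices=[86 - - - - -]
Op 4: note_on(79): voice 1 is free -> assigned | voices=[86 79 - - - -]
Op 5: note_on(87): voice 2 is free -> assigned | voices=[86 79 87 - - -]
Op 6: note_off(87): free voice 2 | voices=[86 79 - - - -]
Op 7: note_on(80): voice 2 is free -> assigned | voices=[86 79 80 - - -]
Op 8: note_off(86): free voice 0 | voices=[- 79 80 - - -]
Op 9: note_on(62): voice 0 is free -> assigned | voices=[62 79 80 - - -]
Op 10: note_on(83): voice 3 is free -> assigned | voices=[62 79 80 83 - -]
Op 11: note_off(80): free voice 2 | voices=[62 79 - 83 - -]
Op 12: note_off(83): free voice 3 | voices=[62 79 - - - -]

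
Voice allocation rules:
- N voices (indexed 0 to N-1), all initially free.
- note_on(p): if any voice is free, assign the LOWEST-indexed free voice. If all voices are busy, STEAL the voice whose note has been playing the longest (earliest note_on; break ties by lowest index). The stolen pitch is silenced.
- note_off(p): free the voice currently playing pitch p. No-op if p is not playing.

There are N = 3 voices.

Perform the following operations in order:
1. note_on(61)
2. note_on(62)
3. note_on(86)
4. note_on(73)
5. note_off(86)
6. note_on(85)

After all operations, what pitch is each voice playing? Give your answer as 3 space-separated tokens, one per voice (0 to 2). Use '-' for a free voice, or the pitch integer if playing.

Answer: 73 62 85

Derivation:
Op 1: note_on(61): voice 0 is free -> assigned | voices=[61 - -]
Op 2: note_on(62): voice 1 is free -> assigned | voices=[61 62 -]
Op 3: note_on(86): voice 2 is free -> assigned | voices=[61 62 86]
Op 4: note_on(73): all voices busy, STEAL voice 0 (pitch 61, oldest) -> assign | voices=[73 62 86]
Op 5: note_off(86): free voice 2 | voices=[73 62 -]
Op 6: note_on(85): voice 2 is free -> assigned | voices=[73 62 85]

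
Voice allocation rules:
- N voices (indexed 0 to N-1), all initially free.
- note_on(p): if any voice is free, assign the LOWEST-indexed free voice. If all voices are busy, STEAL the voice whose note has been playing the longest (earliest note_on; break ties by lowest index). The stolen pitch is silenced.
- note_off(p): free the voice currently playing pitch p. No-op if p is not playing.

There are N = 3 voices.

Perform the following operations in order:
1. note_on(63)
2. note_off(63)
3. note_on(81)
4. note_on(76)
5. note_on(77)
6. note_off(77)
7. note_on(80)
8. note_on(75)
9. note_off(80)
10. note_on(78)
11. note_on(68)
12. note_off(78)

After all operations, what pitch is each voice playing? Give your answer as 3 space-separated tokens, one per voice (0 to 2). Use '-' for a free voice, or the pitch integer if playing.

Answer: 75 68 -

Derivation:
Op 1: note_on(63): voice 0 is free -> assigned | voices=[63 - -]
Op 2: note_off(63): free voice 0 | voices=[- - -]
Op 3: note_on(81): voice 0 is free -> assigned | voices=[81 - -]
Op 4: note_on(76): voice 1 is free -> assigned | voices=[81 76 -]
Op 5: note_on(77): voice 2 is free -> assigned | voices=[81 76 77]
Op 6: note_off(77): free voice 2 | voices=[81 76 -]
Op 7: note_on(80): voice 2 is free -> assigned | voices=[81 76 80]
Op 8: note_on(75): all voices busy, STEAL voice 0 (pitch 81, oldest) -> assign | voices=[75 76 80]
Op 9: note_off(80): free voice 2 | voices=[75 76 -]
Op 10: note_on(78): voice 2 is free -> assigned | voices=[75 76 78]
Op 11: note_on(68): all voices busy, STEAL voice 1 (pitch 76, oldest) -> assign | voices=[75 68 78]
Op 12: note_off(78): free voice 2 | voices=[75 68 -]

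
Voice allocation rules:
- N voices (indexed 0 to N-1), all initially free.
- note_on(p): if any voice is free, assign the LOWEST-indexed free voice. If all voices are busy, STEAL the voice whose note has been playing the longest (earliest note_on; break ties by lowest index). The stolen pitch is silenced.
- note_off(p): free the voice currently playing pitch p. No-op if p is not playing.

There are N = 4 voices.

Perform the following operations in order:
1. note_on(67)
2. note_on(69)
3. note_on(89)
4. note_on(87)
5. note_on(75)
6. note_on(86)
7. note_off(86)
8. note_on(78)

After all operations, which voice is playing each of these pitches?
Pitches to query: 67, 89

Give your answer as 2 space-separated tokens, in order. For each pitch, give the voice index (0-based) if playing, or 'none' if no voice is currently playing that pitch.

Answer: none 2

Derivation:
Op 1: note_on(67): voice 0 is free -> assigned | voices=[67 - - -]
Op 2: note_on(69): voice 1 is free -> assigned | voices=[67 69 - -]
Op 3: note_on(89): voice 2 is free -> assigned | voices=[67 69 89 -]
Op 4: note_on(87): voice 3 is free -> assigned | voices=[67 69 89 87]
Op 5: note_on(75): all voices busy, STEAL voice 0 (pitch 67, oldest) -> assign | voices=[75 69 89 87]
Op 6: note_on(86): all voices busy, STEAL voice 1 (pitch 69, oldest) -> assign | voices=[75 86 89 87]
Op 7: note_off(86): free voice 1 | voices=[75 - 89 87]
Op 8: note_on(78): voice 1 is free -> assigned | voices=[75 78 89 87]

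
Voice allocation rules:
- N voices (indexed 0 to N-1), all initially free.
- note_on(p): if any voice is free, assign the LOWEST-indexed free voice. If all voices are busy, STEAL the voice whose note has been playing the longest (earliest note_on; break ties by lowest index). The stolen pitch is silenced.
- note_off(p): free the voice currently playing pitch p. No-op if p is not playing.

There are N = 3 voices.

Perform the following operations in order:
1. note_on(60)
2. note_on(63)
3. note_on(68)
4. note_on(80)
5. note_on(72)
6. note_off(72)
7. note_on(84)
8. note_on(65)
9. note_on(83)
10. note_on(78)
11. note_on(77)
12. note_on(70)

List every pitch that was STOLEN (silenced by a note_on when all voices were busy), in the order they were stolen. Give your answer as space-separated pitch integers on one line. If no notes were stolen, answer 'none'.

Answer: 60 63 68 80 84 65 83

Derivation:
Op 1: note_on(60): voice 0 is free -> assigned | voices=[60 - -]
Op 2: note_on(63): voice 1 is free -> assigned | voices=[60 63 -]
Op 3: note_on(68): voice 2 is free -> assigned | voices=[60 63 68]
Op 4: note_on(80): all voices busy, STEAL voice 0 (pitch 60, oldest) -> assign | voices=[80 63 68]
Op 5: note_on(72): all voices busy, STEAL voice 1 (pitch 63, oldest) -> assign | voices=[80 72 68]
Op 6: note_off(72): free voice 1 | voices=[80 - 68]
Op 7: note_on(84): voice 1 is free -> assigned | voices=[80 84 68]
Op 8: note_on(65): all voices busy, STEAL voice 2 (pitch 68, oldest) -> assign | voices=[80 84 65]
Op 9: note_on(83): all voices busy, STEAL voice 0 (pitch 80, oldest) -> assign | voices=[83 84 65]
Op 10: note_on(78): all voices busy, STEAL voice 1 (pitch 84, oldest) -> assign | voices=[83 78 65]
Op 11: note_on(77): all voices busy, STEAL voice 2 (pitch 65, oldest) -> assign | voices=[83 78 77]
Op 12: note_on(70): all voices busy, STEAL voice 0 (pitch 83, oldest) -> assign | voices=[70 78 77]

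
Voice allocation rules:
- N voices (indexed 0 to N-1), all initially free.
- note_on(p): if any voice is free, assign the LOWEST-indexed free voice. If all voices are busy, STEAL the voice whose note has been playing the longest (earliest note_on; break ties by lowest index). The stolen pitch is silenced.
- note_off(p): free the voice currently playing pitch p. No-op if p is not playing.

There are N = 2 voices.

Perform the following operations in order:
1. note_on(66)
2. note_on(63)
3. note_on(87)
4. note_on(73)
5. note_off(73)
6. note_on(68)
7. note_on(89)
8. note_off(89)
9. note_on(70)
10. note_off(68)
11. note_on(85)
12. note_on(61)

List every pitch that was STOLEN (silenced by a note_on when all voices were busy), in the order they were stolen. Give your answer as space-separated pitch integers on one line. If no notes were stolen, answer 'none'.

Op 1: note_on(66): voice 0 is free -> assigned | voices=[66 -]
Op 2: note_on(63): voice 1 is free -> assigned | voices=[66 63]
Op 3: note_on(87): all voices busy, STEAL voice 0 (pitch 66, oldest) -> assign | voices=[87 63]
Op 4: note_on(73): all voices busy, STEAL voice 1 (pitch 63, oldest) -> assign | voices=[87 73]
Op 5: note_off(73): free voice 1 | voices=[87 -]
Op 6: note_on(68): voice 1 is free -> assigned | voices=[87 68]
Op 7: note_on(89): all voices busy, STEAL voice 0 (pitch 87, oldest) -> assign | voices=[89 68]
Op 8: note_off(89): free voice 0 | voices=[- 68]
Op 9: note_on(70): voice 0 is free -> assigned | voices=[70 68]
Op 10: note_off(68): free voice 1 | voices=[70 -]
Op 11: note_on(85): voice 1 is free -> assigned | voices=[70 85]
Op 12: note_on(61): all voices busy, STEAL voice 0 (pitch 70, oldest) -> assign | voices=[61 85]

Answer: 66 63 87 70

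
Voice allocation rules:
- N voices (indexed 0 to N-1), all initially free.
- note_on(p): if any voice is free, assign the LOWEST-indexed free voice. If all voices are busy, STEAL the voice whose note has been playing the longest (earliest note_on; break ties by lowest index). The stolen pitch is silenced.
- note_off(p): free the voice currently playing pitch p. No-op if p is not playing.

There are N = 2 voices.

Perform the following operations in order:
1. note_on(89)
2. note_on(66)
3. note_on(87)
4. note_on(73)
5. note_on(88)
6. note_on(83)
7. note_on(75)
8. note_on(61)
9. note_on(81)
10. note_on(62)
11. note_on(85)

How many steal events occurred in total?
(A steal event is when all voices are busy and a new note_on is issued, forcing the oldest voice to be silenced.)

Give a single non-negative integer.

Answer: 9

Derivation:
Op 1: note_on(89): voice 0 is free -> assigned | voices=[89 -]
Op 2: note_on(66): voice 1 is free -> assigned | voices=[89 66]
Op 3: note_on(87): all voices busy, STEAL voice 0 (pitch 89, oldest) -> assign | voices=[87 66]
Op 4: note_on(73): all voices busy, STEAL voice 1 (pitch 66, oldest) -> assign | voices=[87 73]
Op 5: note_on(88): all voices busy, STEAL voice 0 (pitch 87, oldest) -> assign | voices=[88 73]
Op 6: note_on(83): all voices busy, STEAL voice 1 (pitch 73, oldest) -> assign | voices=[88 83]
Op 7: note_on(75): all voices busy, STEAL voice 0 (pitch 88, oldest) -> assign | voices=[75 83]
Op 8: note_on(61): all voices busy, STEAL voice 1 (pitch 83, oldest) -> assign | voices=[75 61]
Op 9: note_on(81): all voices busy, STEAL voice 0 (pitch 75, oldest) -> assign | voices=[81 61]
Op 10: note_on(62): all voices busy, STEAL voice 1 (pitch 61, oldest) -> assign | voices=[81 62]
Op 11: note_on(85): all voices busy, STEAL voice 0 (pitch 81, oldest) -> assign | voices=[85 62]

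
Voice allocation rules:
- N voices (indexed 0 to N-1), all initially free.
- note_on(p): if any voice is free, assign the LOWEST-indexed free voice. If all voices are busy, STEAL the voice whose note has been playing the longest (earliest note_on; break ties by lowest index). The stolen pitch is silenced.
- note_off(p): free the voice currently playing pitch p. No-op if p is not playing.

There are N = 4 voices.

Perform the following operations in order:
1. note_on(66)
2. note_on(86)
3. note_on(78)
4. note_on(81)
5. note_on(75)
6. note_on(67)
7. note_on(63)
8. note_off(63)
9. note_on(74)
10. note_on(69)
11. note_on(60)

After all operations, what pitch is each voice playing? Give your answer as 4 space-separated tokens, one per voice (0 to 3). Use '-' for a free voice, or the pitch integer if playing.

Op 1: note_on(66): voice 0 is free -> assigned | voices=[66 - - -]
Op 2: note_on(86): voice 1 is free -> assigned | voices=[66 86 - -]
Op 3: note_on(78): voice 2 is free -> assigned | voices=[66 86 78 -]
Op 4: note_on(81): voice 3 is free -> assigned | voices=[66 86 78 81]
Op 5: note_on(75): all voices busy, STEAL voice 0 (pitch 66, oldest) -> assign | voices=[75 86 78 81]
Op 6: note_on(67): all voices busy, STEAL voice 1 (pitch 86, oldest) -> assign | voices=[75 67 78 81]
Op 7: note_on(63): all voices busy, STEAL voice 2 (pitch 78, oldest) -> assign | voices=[75 67 63 81]
Op 8: note_off(63): free voice 2 | voices=[75 67 - 81]
Op 9: note_on(74): voice 2 is free -> assigned | voices=[75 67 74 81]
Op 10: note_on(69): all voices busy, STEAL voice 3 (pitch 81, oldest) -> assign | voices=[75 67 74 69]
Op 11: note_on(60): all voices busy, STEAL voice 0 (pitch 75, oldest) -> assign | voices=[60 67 74 69]

Answer: 60 67 74 69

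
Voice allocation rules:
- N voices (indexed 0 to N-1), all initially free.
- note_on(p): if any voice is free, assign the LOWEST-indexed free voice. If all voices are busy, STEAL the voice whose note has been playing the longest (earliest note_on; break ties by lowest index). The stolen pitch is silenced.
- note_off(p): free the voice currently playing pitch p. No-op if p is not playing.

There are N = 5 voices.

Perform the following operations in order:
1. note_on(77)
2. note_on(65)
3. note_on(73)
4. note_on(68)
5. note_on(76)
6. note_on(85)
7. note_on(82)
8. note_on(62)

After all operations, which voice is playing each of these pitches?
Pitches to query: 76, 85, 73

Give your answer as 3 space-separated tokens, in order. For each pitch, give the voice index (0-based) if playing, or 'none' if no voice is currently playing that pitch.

Op 1: note_on(77): voice 0 is free -> assigned | voices=[77 - - - -]
Op 2: note_on(65): voice 1 is free -> assigned | voices=[77 65 - - -]
Op 3: note_on(73): voice 2 is free -> assigned | voices=[77 65 73 - -]
Op 4: note_on(68): voice 3 is free -> assigned | voices=[77 65 73 68 -]
Op 5: note_on(76): voice 4 is free -> assigned | voices=[77 65 73 68 76]
Op 6: note_on(85): all voices busy, STEAL voice 0 (pitch 77, oldest) -> assign | voices=[85 65 73 68 76]
Op 7: note_on(82): all voices busy, STEAL voice 1 (pitch 65, oldest) -> assign | voices=[85 82 73 68 76]
Op 8: note_on(62): all voices busy, STEAL voice 2 (pitch 73, oldest) -> assign | voices=[85 82 62 68 76]

Answer: 4 0 none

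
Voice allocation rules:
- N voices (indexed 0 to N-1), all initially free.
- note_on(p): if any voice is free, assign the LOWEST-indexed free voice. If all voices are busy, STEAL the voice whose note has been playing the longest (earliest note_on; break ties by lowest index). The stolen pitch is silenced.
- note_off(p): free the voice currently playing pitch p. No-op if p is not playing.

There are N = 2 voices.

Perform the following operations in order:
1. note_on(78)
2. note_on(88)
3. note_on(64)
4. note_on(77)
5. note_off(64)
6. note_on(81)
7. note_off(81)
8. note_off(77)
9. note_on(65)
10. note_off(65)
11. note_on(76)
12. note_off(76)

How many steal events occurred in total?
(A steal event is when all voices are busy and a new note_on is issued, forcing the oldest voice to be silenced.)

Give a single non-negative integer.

Answer: 2

Derivation:
Op 1: note_on(78): voice 0 is free -> assigned | voices=[78 -]
Op 2: note_on(88): voice 1 is free -> assigned | voices=[78 88]
Op 3: note_on(64): all voices busy, STEAL voice 0 (pitch 78, oldest) -> assign | voices=[64 88]
Op 4: note_on(77): all voices busy, STEAL voice 1 (pitch 88, oldest) -> assign | voices=[64 77]
Op 5: note_off(64): free voice 0 | voices=[- 77]
Op 6: note_on(81): voice 0 is free -> assigned | voices=[81 77]
Op 7: note_off(81): free voice 0 | voices=[- 77]
Op 8: note_off(77): free voice 1 | voices=[- -]
Op 9: note_on(65): voice 0 is free -> assigned | voices=[65 -]
Op 10: note_off(65): free voice 0 | voices=[- -]
Op 11: note_on(76): voice 0 is free -> assigned | voices=[76 -]
Op 12: note_off(76): free voice 0 | voices=[- -]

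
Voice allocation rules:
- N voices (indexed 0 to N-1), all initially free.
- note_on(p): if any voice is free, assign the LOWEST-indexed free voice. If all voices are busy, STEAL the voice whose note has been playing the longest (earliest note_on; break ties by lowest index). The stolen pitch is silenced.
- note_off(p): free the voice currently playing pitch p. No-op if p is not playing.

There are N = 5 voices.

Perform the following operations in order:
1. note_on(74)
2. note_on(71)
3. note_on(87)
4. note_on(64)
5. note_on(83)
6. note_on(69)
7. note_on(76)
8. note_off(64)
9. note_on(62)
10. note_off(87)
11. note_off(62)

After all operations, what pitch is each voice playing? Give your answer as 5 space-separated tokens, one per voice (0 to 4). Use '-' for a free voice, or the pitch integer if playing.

Op 1: note_on(74): voice 0 is free -> assigned | voices=[74 - - - -]
Op 2: note_on(71): voice 1 is free -> assigned | voices=[74 71 - - -]
Op 3: note_on(87): voice 2 is free -> assigned | voices=[74 71 87 - -]
Op 4: note_on(64): voice 3 is free -> assigned | voices=[74 71 87 64 -]
Op 5: note_on(83): voice 4 is free -> assigned | voices=[74 71 87 64 83]
Op 6: note_on(69): all voices busy, STEAL voice 0 (pitch 74, oldest) -> assign | voices=[69 71 87 64 83]
Op 7: note_on(76): all voices busy, STEAL voice 1 (pitch 71, oldest) -> assign | voices=[69 76 87 64 83]
Op 8: note_off(64): free voice 3 | voices=[69 76 87 - 83]
Op 9: note_on(62): voice 3 is free -> assigned | voices=[69 76 87 62 83]
Op 10: note_off(87): free voice 2 | voices=[69 76 - 62 83]
Op 11: note_off(62): free voice 3 | voices=[69 76 - - 83]

Answer: 69 76 - - 83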